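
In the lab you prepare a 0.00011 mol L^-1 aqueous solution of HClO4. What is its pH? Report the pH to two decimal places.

HClO4 is a strong acid and dissociates completely, so [H+] = 0.00011 M.
pH = -log(0.00011) = 3.96

pH = 3.96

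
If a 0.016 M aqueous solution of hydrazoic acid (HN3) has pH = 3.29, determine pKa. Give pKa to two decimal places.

pKa = 4.77

[H+] = 10^(-3.29) = 5.13 × 10^-4 M
At equilibrium [HA] = 0.016 − 5.13 × 10^-4 = 1.55 × 10^-2 M
Ka = [H+][A-]/[HA] = (5.13 × 10^-4)² / 1.55 × 10^-2 = 1.70 × 10^-5
pKa = -log(1.70 × 10^-5) = 4.77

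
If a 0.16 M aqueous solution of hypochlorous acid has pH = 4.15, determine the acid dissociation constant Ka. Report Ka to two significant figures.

[H+] = 10^(-4.15) = 7.08 × 10^-5 M
At equilibrium [HA] = 0.16 − 7.08 × 10^-5 = 1.60 × 10^-1 M
Ka = [H+][A-]/[HA] = (7.08 × 10^-5)² / 1.60 × 10^-1 = 3.1 × 10^-8

Ka = 3.1 × 10^-8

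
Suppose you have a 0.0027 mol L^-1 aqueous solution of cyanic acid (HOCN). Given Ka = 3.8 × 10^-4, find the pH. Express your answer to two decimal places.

pH = 3.08

HOCN ⇌ OCN- + H+
From the ICE table, Ka = [H+]²/(0.0027 − [H+]) = 3.8 × 10^-4.
[H+] is not negligible relative to C₀; solve [H+]² + 0.00038·[H+] − 1.03e-06 = 0.
[H+] = [−0.00038 + √(0.00038² + 4.1e-06)]/2 = 8.41 × 10^-4 M
pH = −log[H+] = −log(8.41 × 10^-4) = 3.08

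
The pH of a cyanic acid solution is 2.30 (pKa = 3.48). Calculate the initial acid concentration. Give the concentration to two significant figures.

C₀ = 8.1 × 10^-2 M

[H+] = 10^(-2.30) = 5.01 × 10^-3 M = x
Ka = 10^(−3.48) = 3.31 × 10^-4
Ka = x²/(C₀ − x) ⇒ C₀ = x + x²/Ka
C₀ = 5.01 × 10^-3 + (5.01 × 10^-3)²/(3.31 × 10^-4) = 8.08 × 10^-2 M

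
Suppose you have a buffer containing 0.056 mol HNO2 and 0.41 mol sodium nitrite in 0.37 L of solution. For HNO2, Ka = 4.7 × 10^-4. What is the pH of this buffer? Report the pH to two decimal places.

pKa = −log(4.7 × 10^-4) = 3.328
Henderson–Hasselbalch: pH = pKa + log([NO2-]/[HNO2]) = 3.328 + log(0.41/0.056)
pH = 3.328 + (+0.865) = 4.19

pH = 4.19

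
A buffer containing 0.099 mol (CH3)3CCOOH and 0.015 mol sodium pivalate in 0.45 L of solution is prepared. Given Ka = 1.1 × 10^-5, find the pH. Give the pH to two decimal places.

pKa = −log(1.1 × 10^-5) = 4.959
Using pH = pKa + log([base]/[acid]) with [base]/[acid] = 0.015/0.099:
pH = 4.959 + (-0.820) = 4.14

pH = 4.14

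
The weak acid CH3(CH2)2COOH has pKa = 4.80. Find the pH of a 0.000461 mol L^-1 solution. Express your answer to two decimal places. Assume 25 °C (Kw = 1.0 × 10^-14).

pH = 4.11

CH3(CH2)2COOH ⇌ CH3(CH2)2COO- + H+
Ka = 10^(−4.80) = 1.58 × 10^-5
From the ICE table, Ka = [H+]²/(0.000461 − [H+]) = 1.58 × 10^-5.
The 5% rule fails; solving [H+]² + Ka·[H+] − Ka·C₀ = 0 exactly:
[H+] = (−Ka + √(Ka² + 4·Ka·C₀))/2 = 7.78 × 10^-5 M
pH = −log[H+] = −log(7.78 × 10^-5) = 4.11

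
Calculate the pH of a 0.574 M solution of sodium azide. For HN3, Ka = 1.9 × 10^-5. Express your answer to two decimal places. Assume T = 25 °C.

pH = 9.24

N3- is the conjugate base of the weak acid HN3.
Kb = Kw/Ka = 1.0×10^-14 / 1.9 × 10^-5 = 5.26 × 10^-10
Let x = [OH-] at equilibrium. Kb = x²/(0.574 − x).
Assume x ≪ 0.574: x ≈ √(5.26 × 10^-10 × 0.574) = 1.74 × 10^-5 M
pOH = 4.76, so pH = 14.00 − pOH = 9.24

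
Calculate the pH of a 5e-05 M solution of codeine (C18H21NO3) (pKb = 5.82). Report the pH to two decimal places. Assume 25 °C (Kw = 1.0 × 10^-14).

pH = 8.90

C18H21NO3 + H2O ⇌ C18H22NO3+ + OH-
Kb = 10^(−5.82) = 1.51 × 10^-6
Kb = [OH-]²/(5e-05 − [OH-]) = 1.51 × 10^-6
The 5% rule fails; solving [OH-]² + Kb·[OH-] − Kb·C₀ = 0 exactly:
[OH-] = [−1.51e-06 + √(1.51e-06² + 3.02e-10)]/2 = 7.97 × 10^-6 M
pOH = 5.10, so pH = 14.00 − pOH = 8.90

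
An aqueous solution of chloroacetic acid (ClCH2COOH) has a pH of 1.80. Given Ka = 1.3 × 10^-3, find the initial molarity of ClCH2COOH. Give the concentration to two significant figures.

[H+] = 10^(-1.80) = 1.58 × 10^-2 M = x
Ka = x²/(C₀ − x) ⇒ C₀ = x + x²/Ka
C₀ = 1.58 × 10^-2 + (1.58 × 10^-2)²/(1.3 × 10^-3) = 2.08 × 10^-1 M

C₀ = 2.1 × 10^-1 M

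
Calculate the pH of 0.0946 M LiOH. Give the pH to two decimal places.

pH = 12.98

LiOH is a strong base; [OH-] = 0.0946 M.
pOH = -log(0.0946) = 1.02
pH = 14.00 - 1.02 = 12.98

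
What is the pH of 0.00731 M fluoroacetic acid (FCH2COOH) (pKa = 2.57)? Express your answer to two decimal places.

FCH2COOH ⇌ FCH2COO- + H+
Ka = 10^(−2.57) = 2.69 × 10^-3
From the ICE table, Ka = [H+]²/(0.00731 − [H+]) = 2.69 × 10^-3.
Here C₀/Ka ≈ 2.72, so the small-[H+] approximation fails. Use the quadratic:
[H+] = (−Ka + √(Ka² + 4·Ka·C₀))/2 = 3.29 × 10^-3 M
pH = −log(3.29 × 10^-3) = 2.48

pH = 2.48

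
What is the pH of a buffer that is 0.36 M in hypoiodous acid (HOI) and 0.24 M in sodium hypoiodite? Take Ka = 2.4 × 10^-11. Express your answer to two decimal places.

pKa = −log(2.4 × 10^-11) = 10.620
Henderson–Hasselbalch: pH = pKa + log([OI-]/[HOI]) = 10.620 + log(0.24/0.36)
pH = 10.620 + (-0.176) = 10.44

pH = 10.44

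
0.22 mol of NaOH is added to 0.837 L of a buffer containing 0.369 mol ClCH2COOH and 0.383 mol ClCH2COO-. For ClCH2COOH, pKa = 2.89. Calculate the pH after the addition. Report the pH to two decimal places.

After neutralization: n(ClCH2COOH) = 0.149 mol, n(ClCH2COO-) = 0.603 mol.
pH = pKa + log([A⁻]/[HA]) = 2.89 + log(0.603/0.149) = 2.89 +0.607

pH = 3.50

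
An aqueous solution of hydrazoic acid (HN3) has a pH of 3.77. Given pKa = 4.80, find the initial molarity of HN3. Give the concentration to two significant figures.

[H+] = 10^(-3.77) = 1.70 × 10^-4 M = x
Ka = 10^(−4.80) = 1.58 × 10^-5
Ka = x²/(C₀ − x) ⇒ C₀ = x + x²/Ka
C₀ = 1.70 × 10^-4 + (1.70 × 10^-4)²/(1.58 × 10^-5) = 2.00 × 10^-3 M

C₀ = 2.0 × 10^-3 M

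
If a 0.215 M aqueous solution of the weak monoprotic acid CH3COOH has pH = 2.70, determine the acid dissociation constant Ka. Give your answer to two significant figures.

[H+] = 10^(-2.70) = 2.00 × 10^-3 M
At equilibrium [HA] = 0.215 − 2.00 × 10^-3 = 2.13 × 10^-1 M
Ka = [H+][A-]/[HA] = (2.00 × 10^-3)² / 2.13 × 10^-1 = 1.9 × 10^-5

Ka = 1.9 × 10^-5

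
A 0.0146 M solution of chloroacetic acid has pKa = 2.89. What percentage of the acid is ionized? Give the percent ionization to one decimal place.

ClCH2COOH ⇌ ClCH2COO- + H+; let x = [H+] at equilibrium.
Ka = 10^(−2.89) = 1.29 × 10^-3
Solve x² + 0.00129x − 1.88e-05 = 0 → x = 3.74 × 10^-3 M
Fraction ionized = 3.74 × 10^-3 / 0.0146 = 0.2562 → 25.6%

25.6%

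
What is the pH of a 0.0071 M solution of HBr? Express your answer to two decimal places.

pH = 2.15

HBr is a strong acid and dissociates completely, so [H+] = 0.0071 M.
pH = -log(0.0071) = 2.15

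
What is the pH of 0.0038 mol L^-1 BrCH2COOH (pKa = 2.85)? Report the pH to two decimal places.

BrCH2COOH ⇌ BrCH2COO- + H+
Ka = 10^(−2.85) = 1.41 × 10^-3
From the ICE table, Ka = x²/(0.0038 − x) = 1.41 × 10^-3.
Here C₀/Ka ≈ 2.7, so the small-x approximation fails. Use the quadratic:
x = [−0.00141 + √(0.00141² + 2.14e-05)]/2 = 1.71 × 10^-3 M
pH = −log[H+] = −log(1.71 × 10^-3) = 2.77

pH = 2.77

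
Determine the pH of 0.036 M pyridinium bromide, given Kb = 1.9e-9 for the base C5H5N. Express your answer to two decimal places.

pH = 3.36

C5H5NH+ is the conjugate acid of the weak base C5H5N.
Ka = Kw/Kb = 1.0×10^-14 / 1.9 × 10^-9 = 5.26 × 10^-6
Let x = [H+] at equilibrium. Ka = x²/(0.036 − x).
Assume x ≪ 0.036: x ≈ √(5.26 × 10^-6 × 0.036) = 4.35 × 10^-4 M
Check: 1.2% ionized — well under 5%, approximation valid.
pH = −log(4.35 × 10^-4) = 3.36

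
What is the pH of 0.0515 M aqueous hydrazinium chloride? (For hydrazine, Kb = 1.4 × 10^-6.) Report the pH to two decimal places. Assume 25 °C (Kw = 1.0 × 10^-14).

pH = 4.72

N2H5+ is the conjugate acid of the weak base N2H4.
Ka = Kw/Kb = 1.0×10^-14 / 1.4 × 10^-6 = 7.14 × 10^-9
Ka = x²/(0.0515 − x) = 7.14 × 10^-9
Assume x ≪ 0.0515: x ≈ √(7.14 × 10^-9 × 0.0515) = 1.92 × 10^-5 M
pH = −log(1.92 × 10^-5) = 4.72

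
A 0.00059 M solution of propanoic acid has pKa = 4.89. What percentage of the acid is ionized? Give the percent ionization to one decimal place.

13.7%

CH3CH2COOH ⇌ CH3CH2COO- + H+; let x = [H+] at equilibrium.
Ka = 10^(−4.89) = 1.29 × 10^-5
Solve x² + 1.29e-05x − 7.61e-09 = 0 → x = 8.10 × 10^-5 M
Fraction ionized = 8.10 × 10^-5 / 0.00059 = 0.1373 → 13.7%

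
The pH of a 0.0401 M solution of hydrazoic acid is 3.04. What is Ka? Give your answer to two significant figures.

[H+] = 10^(-3.04) = 9.12 × 10^-4 M
At equilibrium [HA] = 0.0401 − 9.12 × 10^-4 = 3.92 × 10^-2 M
Ka = [H+][A-]/[HA] = (9.12 × 10^-4)² / 3.92 × 10^-2 = 2.1 × 10^-5

Ka = 2.1 × 10^-5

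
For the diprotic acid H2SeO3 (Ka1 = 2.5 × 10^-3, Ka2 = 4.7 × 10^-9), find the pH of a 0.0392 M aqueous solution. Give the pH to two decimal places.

pH = 2.06

Ka1 ≫ Ka2, so treat the first dissociation as the only significant source of H+.
Ka1 = x²/(0.0392 − x) = 2.5 × 10^-3
Solving the quadratic: x = (−Ka1 + √(Ka1² + 4·Ka1·C₀))/2 = 8.73 × 10^-3 M
pH = −log(8.73 × 10^-3) = 2.06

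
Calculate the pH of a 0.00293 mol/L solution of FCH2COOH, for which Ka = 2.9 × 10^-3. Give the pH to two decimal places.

pH = 2.74

FCH2COOH ⇌ FCH2COO- + H+
From the ICE table, Ka = x²/(0.00293 − x) = 2.9 × 10^-3.
x is not negligible relative to C₀; solve x² + 0.0029·x − 8.5e-06 = 0.
x = (−Ka + √(Ka² + 4·Ka·C₀))/2 = 1.81 × 10^-3 M
pH = −log(1.81 × 10^-3) = 2.74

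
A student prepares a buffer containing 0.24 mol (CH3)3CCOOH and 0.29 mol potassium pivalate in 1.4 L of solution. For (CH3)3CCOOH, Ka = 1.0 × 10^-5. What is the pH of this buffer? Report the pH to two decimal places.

pH = 5.08

pKa = −log(1.0 × 10^-5) = 5.000
Using pH = pKa + log([base]/[acid]) with [base]/[acid] = 0.29/0.24:
pH = 5.000 + (+0.082) = 5.08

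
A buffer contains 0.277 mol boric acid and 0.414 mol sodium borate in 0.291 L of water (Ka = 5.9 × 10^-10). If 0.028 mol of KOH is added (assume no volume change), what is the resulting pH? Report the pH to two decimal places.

OH- converts B(OH)3 to B(OH)4-: B(OH)3 → 0.249 mol, B(OH)4- → 0.442 mol.
pKa = −log(5.9 × 10^-10) = 9.229
pH = pKa + log([A⁻]/[HA]) = 9.229 + log(0.442/0.249) = 9.229 +0.249

pH = 9.48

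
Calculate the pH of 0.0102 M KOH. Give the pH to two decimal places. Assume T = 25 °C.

KOH is a strong base; [OH-] = 0.0102 M.
pOH = -log(0.0102) = 1.99
pH = 14.00 - 1.99 = 12.01

pH = 12.01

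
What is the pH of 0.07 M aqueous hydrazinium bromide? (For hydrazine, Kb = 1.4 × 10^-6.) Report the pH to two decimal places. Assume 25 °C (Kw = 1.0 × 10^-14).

pH = 4.65

N2H5+ is the conjugate acid of the weak base N2H4.
Ka = Kw/Kb = 1.0×10^-14 / 1.4 × 10^-6 = 7.14 × 10^-9
Let x = [H+] at equilibrium. Ka = x²/(0.07 − x).
Neglecting x in the denominator: x = √(7.14 × 10^-9 × 0.07) = 2.24 × 10^-5 M
Check: 0.032% ionized — well under 5%, approximation valid.
pH = −log[H+] = −log(2.24 × 10^-5) = 4.65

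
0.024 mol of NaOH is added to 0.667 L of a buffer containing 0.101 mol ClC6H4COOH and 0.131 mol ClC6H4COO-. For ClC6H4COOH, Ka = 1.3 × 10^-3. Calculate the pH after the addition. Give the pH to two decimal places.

OH- converts ClC6H4COOH to ClC6H4COO-: ClC6H4COOH → 0.077 mol, ClC6H4COO- → 0.155 mol.
pKa = −log(1.3 × 10^-3) = 2.886
pH = pKa + log(n_ClC6H4COO-/n_ClC6H4COOH) = 2.886 + log(0.155/0.077) = 2.886 + (+0.304)

pH = 3.19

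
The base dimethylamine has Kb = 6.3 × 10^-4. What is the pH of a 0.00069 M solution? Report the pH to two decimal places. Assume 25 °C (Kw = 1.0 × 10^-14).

pH = 10.62

(CH3)2NH + H2O ⇌ (CH3)2NH2+ + OH-
Kb = x²/(0.00069 − x) = 6.3 × 10^-4
x is not negligible relative to C₀; solve x² + 0.00063·x − 4.35e-07 = 0.
x = (−Kb + √(Kb² + 4·Kb·C₀))/2 = 4.16 × 10^-4 M
pOH = 3.38, so pH = 14.00 − pOH = 10.62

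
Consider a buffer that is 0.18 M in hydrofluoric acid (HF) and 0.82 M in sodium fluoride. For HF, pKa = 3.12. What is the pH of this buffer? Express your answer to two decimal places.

Using pH = pKa + log([base]/[acid]) with [base]/[acid] = 0.82/0.18:
pH = 3.12 + (+0.659) = 3.78

pH = 3.78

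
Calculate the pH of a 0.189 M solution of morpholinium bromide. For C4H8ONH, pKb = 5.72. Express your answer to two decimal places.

C4H8ONH2+ is the conjugate acid of the weak base C4H8ONH.
Kb = 10^(−5.72) = 1.91 × 10^-6
Ka = Kw/Kb = 1.0×10^-14 / 1.91 × 10^-6 = 5.24 × 10^-9
Let x = [H+] at equilibrium. Ka = x²/(0.189 − x).
Since Ka ≪ C₀, x ≈ √(Ka·C₀) = 3.15 × 10^-5 M.
pH = −log[H+] = −log(3.15 × 10^-5) = 4.50

pH = 4.50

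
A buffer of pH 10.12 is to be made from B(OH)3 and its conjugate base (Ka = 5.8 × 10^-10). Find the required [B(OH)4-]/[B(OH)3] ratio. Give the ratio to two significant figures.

ratio = 7.6

pKa = -log(5.8 × 10^-10) = 9.237
pH = pKa + log(r) ⇒ log(r) = 10.12 − 9.237 = +0.883
r = [B(OH)4-]/[B(OH)3] = 10^(+0.883) = 7.64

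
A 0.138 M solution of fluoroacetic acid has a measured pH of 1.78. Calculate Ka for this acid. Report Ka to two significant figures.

Ka = 2.3 × 10^-3

[H+] = 10^(-1.78) = 1.66 × 10^-2 M
At equilibrium [HA] = 0.138 − 1.66 × 10^-2 = 1.21 × 10^-1 M
Ka = [H+][A-]/[HA] = (1.66 × 10^-2)² / 1.21 × 10^-1 = 2.3 × 10^-3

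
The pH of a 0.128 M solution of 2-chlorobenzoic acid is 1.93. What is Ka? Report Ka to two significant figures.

Ka = 1.2 × 10^-3

[H+] = 10^(-1.93) = 1.17 × 10^-2 M
At equilibrium [HA] = 0.128 − 1.17 × 10^-2 = 1.16 × 10^-1 M
Ka = [H+][A-]/[HA] = (1.17 × 10^-2)² / 1.16 × 10^-1 = 1.2 × 10^-3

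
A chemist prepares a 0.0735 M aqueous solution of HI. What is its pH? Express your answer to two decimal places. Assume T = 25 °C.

HI is a strong acid and dissociates completely, so [H+] = 0.0735 M.
pH = -log(0.0735) = 1.13

pH = 1.13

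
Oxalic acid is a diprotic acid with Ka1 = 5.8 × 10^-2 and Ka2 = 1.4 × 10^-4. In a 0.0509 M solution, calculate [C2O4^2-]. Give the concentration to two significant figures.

First ionization gives [H+] ≈ [HC2O4-] = 3.26 × 10^-2 M.
Second step: Ka2 = [H+][C2O4^2-]/[HC2O4-] ≈ [C2O4^2-] (since [H+] ≈ [HC2O4-]).
So [C2O4^2-] ≈ Ka2.

1.4 × 10^-4 M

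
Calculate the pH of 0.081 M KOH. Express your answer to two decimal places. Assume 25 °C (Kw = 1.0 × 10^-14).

pH = 12.91

KOH is a strong base; [OH-] = 0.081 M.
pOH = -log(0.081) = 1.09
pH = 14.00 - 1.09 = 12.91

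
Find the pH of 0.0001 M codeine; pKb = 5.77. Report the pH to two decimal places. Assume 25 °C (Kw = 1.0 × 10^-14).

C18H21NO3 + H2O ⇌ C18H22NO3+ + OH-
Kb = 10^(−5.77) = 1.70 × 10^-6
From the ICE table, Kb = [OH-]²/(0.0001 − [OH-]) = 1.70 × 10^-6.
The 5% rule fails; solving [OH-]² + Kb·[OH-] − Kb·C₀ = 0 exactly:
[OH-] = (−Kb + √(Kb² + 4·Kb·C₀))/2 = 1.22 × 10^-5 M
pOH = −log(1.22 × 10^-5) = 4.91; pH = 14.00 − 4.91 = 9.09

pH = 9.09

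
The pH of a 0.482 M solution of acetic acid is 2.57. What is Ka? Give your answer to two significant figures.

Ka = 1.5 × 10^-5

[H+] = 10^(-2.57) = 2.69 × 10^-3 M
At equilibrium [HA] = 0.482 − 2.69 × 10^-3 = 4.79 × 10^-1 M
Ka = [H+][A-]/[HA] = (2.69 × 10^-3)² / 4.79 × 10^-1 = 1.5 × 10^-5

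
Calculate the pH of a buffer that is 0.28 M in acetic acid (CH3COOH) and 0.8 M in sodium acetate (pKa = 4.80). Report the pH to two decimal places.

pH = pKa + log([A⁻]/[HA]) = 4.80 + log(0.8/0.28)
pH = 4.80 + (+0.456) = 5.26

pH = 5.26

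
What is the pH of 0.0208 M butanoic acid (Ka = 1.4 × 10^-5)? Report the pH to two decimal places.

pH = 3.27

CH3(CH2)2COOH ⇌ CH3(CH2)2COO- + H+
From the ICE table, Ka = x²/(0.0208 − x) = 1.4 × 10^-5.
Since Ka ≪ C₀, x ≈ √(Ka·C₀) = 5.40 × 10^-4 M.
(x/C₀ = 2.6% < 5%, so the approximation holds.)
pH = −log(5.40 × 10^-4) = 3.27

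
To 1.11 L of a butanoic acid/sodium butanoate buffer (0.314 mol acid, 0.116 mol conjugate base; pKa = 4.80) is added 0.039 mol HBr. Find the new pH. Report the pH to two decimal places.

Added H+ converts CH3(CH2)2COO- to CH3(CH2)2COOH: CH3(CH2)2COOH → 0.353 mol, CH3(CH2)2COO- → 0.077 mol.
pH = pKa + log(n_CH3(CH2)2COO-/n_CH3(CH2)2COOH) = 4.80 + log(0.077/0.353) = 4.80 + (-0.661)

pH = 4.14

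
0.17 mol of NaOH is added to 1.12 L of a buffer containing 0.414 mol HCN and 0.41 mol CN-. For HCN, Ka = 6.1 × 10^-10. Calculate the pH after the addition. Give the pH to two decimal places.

pH = 9.59

OH- converts HCN to CN-: HCN → 0.244 mol, CN- → 0.58 mol.
pKa = −log(6.1 × 10^-10) = 9.215
pH = pKa + log([A⁻]/[HA]) = 9.215 + log(0.58/0.244) = 9.215 +0.376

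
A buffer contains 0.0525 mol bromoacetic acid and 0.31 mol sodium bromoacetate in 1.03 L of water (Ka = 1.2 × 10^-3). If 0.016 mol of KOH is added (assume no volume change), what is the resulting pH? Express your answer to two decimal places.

OH- converts BrCH2COOH to BrCH2COO-: BrCH2COOH → 0.0365 mol, BrCH2COO- → 0.326 mol.
pKa = −log(1.2 × 10^-3) = 2.921
Henderson–Hasselbalch with mole ratio 0.326/0.0365: pH = 2.921 + (+0.951)

pH = 3.87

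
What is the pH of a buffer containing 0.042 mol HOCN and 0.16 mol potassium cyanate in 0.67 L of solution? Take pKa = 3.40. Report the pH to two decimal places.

pH = 3.98

pH = pKa + log([A⁻]/[HA]) = 3.40 + log(0.16/0.042)
pH = 3.40 + (+0.581) = 3.98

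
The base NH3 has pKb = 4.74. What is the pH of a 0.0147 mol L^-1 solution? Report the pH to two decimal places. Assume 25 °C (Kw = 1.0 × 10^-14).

NH3 + H2O ⇌ NH4+ + OH-
Kb = 10^(−4.74) = 1.82 × 10^-5
Kb = [OH-]²/(0.0147 − [OH-]) = 1.82 × 10^-5
Neglecting [OH-] in the denominator: [OH-] = √(1.82 × 10^-5 × 0.0147) = 5.17 × 10^-4 M
pOH = 3.29, so pH = 14.00 − pOH = 10.71

pH = 10.71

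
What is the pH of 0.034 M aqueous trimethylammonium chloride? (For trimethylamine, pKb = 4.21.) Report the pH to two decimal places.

(CH3)3NH+ is the conjugate acid of the weak base (CH3)3N.
Kb = 10^(−4.21) = 6.17 × 10^-5
Ka = Kw/Kb = 1.0×10^-14 / 6.17 × 10^-5 = 1.62 × 10^-10
Ka = [H+]²/(0.034 − [H+]) = 1.62 × 10^-10
Since Ka ≪ C₀, [H+] ≈ √(Ka·C₀) = 2.35 × 10^-6 M.
Check: 0.0069% ionized — well under 5%, approximation valid.
pH = −log(2.35 × 10^-6) = 5.63

pH = 5.63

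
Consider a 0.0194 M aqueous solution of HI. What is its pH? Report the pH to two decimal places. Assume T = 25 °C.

pH = 1.71

HI is a strong acid and dissociates completely, so [H+] = 0.0194 M.
pH = -log(0.0194) = 1.71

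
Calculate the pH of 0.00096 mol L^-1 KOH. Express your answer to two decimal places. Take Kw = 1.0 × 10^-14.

pH = 10.98

KOH is a strong base; [OH-] = 0.00096 M.
pOH = -log(0.00096) = 3.02
pH = 14.00 - 3.02 = 10.98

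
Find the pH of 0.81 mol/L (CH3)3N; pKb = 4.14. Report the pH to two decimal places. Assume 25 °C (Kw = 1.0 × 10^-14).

(CH3)3N + H2O ⇌ (CH3)3NH+ + OH-
Kb = 10^(−4.14) = 7.24 × 10^-5
Kb = x²/(0.81 − x) = 7.24 × 10^-5
Neglecting x in the denominator: x = √(7.24 × 10^-5 × 0.81) = 7.66 × 10^-3 M
pOH = −log(7.66 × 10^-3) = 2.12; pH = 14.00 − 2.12 = 11.88

pH = 11.88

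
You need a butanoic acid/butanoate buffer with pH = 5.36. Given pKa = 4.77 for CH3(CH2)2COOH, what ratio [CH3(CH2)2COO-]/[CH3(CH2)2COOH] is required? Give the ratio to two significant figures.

pH = pKa + log(r) ⇒ log(r) = 5.36 − 4.77 = +0.59
r = [CH3(CH2)2COO-]/[CH3(CH2)2COOH] = 10^(+0.59) = 3.89

ratio = 3.9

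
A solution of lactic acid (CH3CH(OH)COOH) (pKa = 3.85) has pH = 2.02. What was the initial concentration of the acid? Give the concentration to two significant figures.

[H+] = 10^(-2.02) = 9.55 × 10^-3 M = x
Ka = 10^(−3.85) = 1.41 × 10^-4
Ka = x²/(C₀ − x) ⇒ C₀ = x + x²/Ka
C₀ = 9.55 × 10^-3 + (9.55 × 10^-3)²/(1.41 × 10^-4) = 6.56 × 10^-1 M

C₀ = 6.6 × 10^-1 M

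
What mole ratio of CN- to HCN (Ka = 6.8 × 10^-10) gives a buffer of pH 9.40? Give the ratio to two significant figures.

ratio = 1.7

pKa = -log(6.8 × 10^-10) = 9.167
pH = pKa + log(r) ⇒ log(r) = 9.40 − 9.167 = +0.233
r = [CN-]/[HCN] = 10^(+0.233) = 1.71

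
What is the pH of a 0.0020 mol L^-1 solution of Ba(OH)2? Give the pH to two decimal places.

Ba(OH)2 is a strong base (each formula unit releases 2 OH-); [OH-] = 0.004 M.
pOH = -log(0.004) = 2.40
pH = 14.00 - 2.40 = 11.60

pH = 11.60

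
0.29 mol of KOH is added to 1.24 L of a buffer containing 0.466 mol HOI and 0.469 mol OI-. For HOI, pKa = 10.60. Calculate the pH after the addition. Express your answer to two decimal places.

OH- converts HOI to OI-: HOI → 0.176 mol, OI- → 0.759 mol.
Henderson–Hasselbalch with mole ratio 0.759/0.176: pH = 10.60 + (+0.635)

pH = 11.23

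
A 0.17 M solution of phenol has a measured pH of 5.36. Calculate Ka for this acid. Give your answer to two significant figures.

[H+] = 10^(-5.36) = 4.37 × 10^-6 M
At equilibrium [HA] = 0.17 − 4.37 × 10^-6 = 1.70 × 10^-1 M
Ka = [H+][A-]/[HA] = (4.37 × 10^-6)² / 1.70 × 10^-1 = 1.1 × 10^-10

Ka = 1.1 × 10^-10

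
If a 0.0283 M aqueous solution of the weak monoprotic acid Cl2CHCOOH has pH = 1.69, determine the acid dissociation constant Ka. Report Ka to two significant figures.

Ka = 5.3 × 10^-2

[H+] = 10^(-1.69) = 2.04 × 10^-2 M
At equilibrium [HA] = 0.0283 − 2.04 × 10^-2 = 7.90 × 10^-3 M
Ka = [H+][A-]/[HA] = (2.04 × 10^-2)² / 7.90 × 10^-3 = 5.3 × 10^-2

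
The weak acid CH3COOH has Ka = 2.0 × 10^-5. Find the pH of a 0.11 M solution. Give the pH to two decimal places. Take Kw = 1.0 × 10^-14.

CH3COOH ⇌ CH3COO- + H+
Ka = [H+]²/(0.11 − [H+]) = 2.0 × 10^-5
Assume [H+] ≪ 0.11: [H+] ≈ √(2.0 × 10^-5 × 0.11) = 1.48 × 10^-3 M
Check: 1.3% ionized — well under 5%, approximation valid.
pH = −log[H+] = −log(1.48 × 10^-3) = 2.83

pH = 2.83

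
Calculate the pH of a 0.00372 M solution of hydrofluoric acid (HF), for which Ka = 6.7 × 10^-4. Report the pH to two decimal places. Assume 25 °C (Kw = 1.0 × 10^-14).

pH = 2.89

HF ⇌ F- + H+
Ka = x²/(0.00372 − x) = 6.7 × 10^-4
Here C₀/Ka ≈ 5.55, so the small-x approximation fails. Use the quadratic:
x = (−Ka + √(Ka² + 4·Ka·C₀))/2 = 1.28 × 10^-3 M
pH = −log(1.28 × 10^-3) = 2.89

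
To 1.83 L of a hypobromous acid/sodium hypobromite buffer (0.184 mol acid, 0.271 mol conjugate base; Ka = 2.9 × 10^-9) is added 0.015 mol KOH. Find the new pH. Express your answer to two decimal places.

OH- converts HOBr to OBr-: HOBr → 0.169 mol, OBr- → 0.286 mol.
pKa = −log(2.9 × 10^-9) = 8.538
pH = pKa + log([A⁻]/[HA]) = 8.538 + log(0.286/0.169) = 8.538 +0.228

pH = 8.77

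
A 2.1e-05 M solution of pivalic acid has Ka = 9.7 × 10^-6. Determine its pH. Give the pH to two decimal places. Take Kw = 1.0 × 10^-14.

pH = 4.99

(CH3)3CCOOH ⇌ (CH3)3CCOO- + H+
Let x = [H+] at equilibrium. Ka = x²/(2.1e-05 − x).
The 5% rule fails; solving x² + Ka·x − Ka·C₀ = 0 exactly:
x = (−Ka + √(Ka² + 4·Ka·C₀))/2 = 1.02 × 10^-5 M
pH = −log(1.02 × 10^-5) = 4.99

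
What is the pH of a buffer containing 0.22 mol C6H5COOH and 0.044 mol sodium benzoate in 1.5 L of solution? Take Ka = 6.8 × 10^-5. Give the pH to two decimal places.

pH = 3.47

pKa = −log(6.8 × 10^-5) = 4.167
Using pH = pKa + log([base]/[acid]) with [base]/[acid] = 0.044/0.22:
pH = 4.167 + (-0.699) = 3.47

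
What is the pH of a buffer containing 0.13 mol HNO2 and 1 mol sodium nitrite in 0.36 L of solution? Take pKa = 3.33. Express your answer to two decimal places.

pH = 4.22

pH = pKa + log([A⁻]/[HA]) = 3.33 + log(1/0.13)
pH = 3.33 + (+0.886) = 4.22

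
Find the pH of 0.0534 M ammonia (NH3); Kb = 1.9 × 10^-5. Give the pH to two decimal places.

NH3 + H2O ⇌ NH4+ + OH-
Kb = [OH-]²/(0.0534 − [OH-]) = 1.9 × 10^-5
Assume [OH-] ≪ 0.0534: [OH-] ≈ √(1.9 × 10^-5 × 0.0534) = 1.01 × 10^-3 M
pOH = 3.00, so pH = 14.00 − pOH = 11.00

pH = 11.00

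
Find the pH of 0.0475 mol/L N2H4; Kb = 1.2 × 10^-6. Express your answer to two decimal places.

N2H4 + H2O ⇌ N2H5+ + OH-
Kb = x²/(0.0475 − x) = 1.2 × 10^-6
Neglecting x in the denominator: x = √(1.2 × 10^-6 × 0.0475) = 2.39 × 10^-4 M
pOH = 3.62, so pH = 14.00 − pOH = 10.38

pH = 10.38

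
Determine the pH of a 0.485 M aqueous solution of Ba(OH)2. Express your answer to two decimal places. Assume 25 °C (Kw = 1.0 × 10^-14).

Ba(OH)2 is a strong base (each formula unit releases 2 OH-); [OH-] = 0.97 M.
pOH = -log(0.97) = 0.01
pH = 14.00 - 0.01 = 13.99

pH = 13.99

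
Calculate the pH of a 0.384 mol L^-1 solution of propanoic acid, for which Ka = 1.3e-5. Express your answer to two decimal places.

CH3CH2COOH ⇌ CH3CH2COO- + H+
Ka = [H+]²/(0.384 − [H+]) = 1.3 × 10^-5
Assume [H+] ≪ 0.384: [H+] ≈ √(1.3 × 10^-5 × 0.384) = 2.23 × 10^-3 M
([H+]/C₀ = 0.58% < 5%, so the approximation holds.)
pH = −log(2.23 × 10^-3) = 2.65

pH = 2.65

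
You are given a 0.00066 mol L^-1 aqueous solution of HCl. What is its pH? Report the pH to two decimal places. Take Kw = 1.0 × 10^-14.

HCl is a strong acid and dissociates completely, so [H+] = 0.00066 M.
pH = -log(0.00066) = 3.18

pH = 3.18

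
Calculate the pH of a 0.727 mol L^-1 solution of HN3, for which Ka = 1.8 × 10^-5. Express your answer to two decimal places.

pH = 2.44

HN3 ⇌ N3- + H+
Let x = [H+] at equilibrium. Ka = x²/(0.727 − x).
Assume x ≪ 0.727: x ≈ √(1.8 × 10^-5 × 0.727) = 3.62 × 10^-3 M
pH = −log[H+] = −log(3.62 × 10^-3) = 2.44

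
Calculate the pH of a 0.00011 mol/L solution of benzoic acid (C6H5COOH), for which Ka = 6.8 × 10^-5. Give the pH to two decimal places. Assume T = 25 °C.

C6H5COOH ⇌ C6H5COO- + H+
From the ICE table, Ka = [H+]²/(0.00011 − [H+]) = 6.8 × 10^-5.
Here C₀/Ka ≈ 1.62, so the small-[H+] approximation fails. Use the quadratic:
[H+] = [−6.8e-05 + √(6.8e-05² + 2.99e-08)]/2 = 5.89 × 10^-5 M
pH = −log[H+] = −log(5.89 × 10^-5) = 4.23

pH = 4.23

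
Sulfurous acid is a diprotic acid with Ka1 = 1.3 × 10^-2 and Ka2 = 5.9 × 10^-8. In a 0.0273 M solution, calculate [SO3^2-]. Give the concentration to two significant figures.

5.9 × 10^-8 M

First ionization gives [H+] ≈ [HSO3-] = 1.34 × 10^-2 M.
Second step: Ka2 = [H+][SO3^2-]/[HSO3-] ≈ [SO3^2-] (since [H+] ≈ [HSO3-]).
So [SO3^2-] ≈ Ka2.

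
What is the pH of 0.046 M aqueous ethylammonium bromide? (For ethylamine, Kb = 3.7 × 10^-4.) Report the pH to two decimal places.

C2H5NH3+ is the conjugate acid of the weak base C2H5NH2.
Ka = Kw/Kb = 1.0×10^-14 / 3.7 × 10^-4 = 2.70 × 10^-11
From the ICE table, Ka = [H+]²/(0.046 − [H+]) = 2.70 × 10^-11.
Since Ka ≪ C₀, [H+] ≈ √(Ka·C₀) = 1.11 × 10^-6 M.
pH = −log[H+] = −log(1.11 × 10^-6) = 5.95

pH = 5.95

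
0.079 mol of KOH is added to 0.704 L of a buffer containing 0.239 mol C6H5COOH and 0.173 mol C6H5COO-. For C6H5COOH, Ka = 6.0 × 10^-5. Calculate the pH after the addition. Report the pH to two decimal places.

pH = 4.42

After neutralization: n(C6H5COOH) = 0.16 mol, n(C6H5COO-) = 0.252 mol.
pKa = −log(6.0 × 10^-5) = 4.222
Henderson–Hasselbalch with mole ratio 0.252/0.16: pH = 4.222 + (+0.197)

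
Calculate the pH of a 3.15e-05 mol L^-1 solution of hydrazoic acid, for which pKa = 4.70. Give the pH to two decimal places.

pH = 4.77

HN3 ⇌ N3- + H+
Ka = 10^(−4.70) = 2.00 × 10^-5
From the ICE table, Ka = [H+]²/(3.15e-05 − [H+]) = 2.00 × 10^-5.
[H+] is not negligible relative to C₀; solve [H+]² + 2e-05·[H+] − 6.3e-10 = 0.
[H+] = (−Ka + √(Ka² + 4·Ka·C₀))/2 = 1.70 × 10^-5 M
pH = −log(1.70 × 10^-5) = 4.77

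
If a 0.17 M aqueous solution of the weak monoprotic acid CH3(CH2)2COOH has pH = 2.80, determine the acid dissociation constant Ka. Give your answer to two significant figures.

Ka = 1.5 × 10^-5

[H+] = 10^(-2.80) = 1.58 × 10^-3 M
At equilibrium [HA] = 0.17 − 1.58 × 10^-3 = 1.68 × 10^-1 M
Ka = [H+][A-]/[HA] = (1.58 × 10^-3)² / 1.68 × 10^-1 = 1.5 × 10^-5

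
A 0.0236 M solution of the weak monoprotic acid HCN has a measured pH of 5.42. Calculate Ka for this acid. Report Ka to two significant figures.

[H+] = 10^(-5.42) = 3.80 × 10^-6 M
At equilibrium [HA] = 0.0236 − 3.80 × 10^-6 = 2.36 × 10^-2 M
Ka = [H+][A-]/[HA] = (3.80 × 10^-6)² / 2.36 × 10^-2 = 6.1 × 10^-10

Ka = 6.1 × 10^-10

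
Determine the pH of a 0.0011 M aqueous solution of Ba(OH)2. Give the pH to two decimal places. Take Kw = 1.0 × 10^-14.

pH = 11.34

Ba(OH)2 is a strong base (each formula unit releases 2 OH-); [OH-] = 0.0022 M.
pOH = -log(0.0022) = 2.66
pH = 14.00 - 2.66 = 11.34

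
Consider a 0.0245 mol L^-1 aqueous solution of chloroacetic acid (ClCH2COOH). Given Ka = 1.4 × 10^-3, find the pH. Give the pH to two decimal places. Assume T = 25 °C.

ClCH2COOH ⇌ ClCH2COO- + H+
From the ICE table, Ka = x²/(0.0245 − x) = 1.4 × 10^-3.
x is not negligible relative to C₀; solve x² + 0.0014·x − 3.43e-05 = 0.
x = (−Ka + √(Ka² + 4·Ka·C₀))/2 = 5.20 × 10^-3 M
pH = −log[H+] = −log(5.20 × 10^-3) = 2.28

pH = 2.28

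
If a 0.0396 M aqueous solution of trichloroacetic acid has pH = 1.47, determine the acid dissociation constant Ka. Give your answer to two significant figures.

Ka = 2.0 × 10^-1

[H+] = 10^(-1.47) = 3.39 × 10^-2 M
At equilibrium [HA] = 0.0396 − 3.39 × 10^-2 = 5.70 × 10^-3 M
Ka = [H+][A-]/[HA] = (3.39 × 10^-2)² / 5.70 × 10^-3 = 2.0 × 10^-1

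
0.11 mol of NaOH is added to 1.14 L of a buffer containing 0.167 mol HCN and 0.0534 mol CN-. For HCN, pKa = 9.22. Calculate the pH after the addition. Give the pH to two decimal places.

After neutralization: n(HCN) = 0.057 mol, n(CN-) = 0.163 mol.
Henderson–Hasselbalch with mole ratio 0.163/0.057: pH = 9.22 + (+0.456)

pH = 9.68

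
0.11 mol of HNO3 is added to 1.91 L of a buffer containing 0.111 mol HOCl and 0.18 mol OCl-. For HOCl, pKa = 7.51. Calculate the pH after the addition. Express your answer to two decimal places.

pH = 7.01

After neutralization: n(HOCl) = 0.221 mol, n(OCl-) = 0.07 mol.
pH = pKa + log([A⁻]/[HA]) = 7.51 + log(0.07/0.221) = 7.51 -0.499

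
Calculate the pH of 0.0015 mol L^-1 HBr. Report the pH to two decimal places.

pH = 2.82

HBr is a strong acid and dissociates completely, so [H+] = 0.0015 M.
pH = -log(0.0015) = 2.82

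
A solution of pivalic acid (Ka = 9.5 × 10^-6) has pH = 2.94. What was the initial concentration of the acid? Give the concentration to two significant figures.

C₀ = 1.4 × 10^-1 M

[H+] = 10^(-2.94) = 1.15 × 10^-3 M = x
Ka = x²/(C₀ − x) ⇒ C₀ = x + x²/Ka
C₀ = 1.15 × 10^-3 + (1.15 × 10^-3)²/(9.5 × 10^-6) = 1.40 × 10^-1 M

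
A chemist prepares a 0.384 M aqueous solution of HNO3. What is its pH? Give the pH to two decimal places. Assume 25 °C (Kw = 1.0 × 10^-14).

HNO3 is a strong acid and dissociates completely, so [H+] = 0.384 M.
pH = -log(0.384) = 0.42

pH = 0.42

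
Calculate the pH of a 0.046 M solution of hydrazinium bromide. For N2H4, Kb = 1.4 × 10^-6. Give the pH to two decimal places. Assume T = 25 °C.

pH = 4.74

N2H5+ is the conjugate acid of the weak base N2H4.
Ka = Kw/Kb = 1.0×10^-14 / 1.4 × 10^-6 = 7.14 × 10^-9
From the ICE table, Ka = x²/(0.046 − x) = 7.14 × 10^-9.
Since Ka ≪ C₀, x ≈ √(Ka·C₀) = 1.81 × 10^-5 M.
Check: 0.039% ionized — well under 5%, approximation valid.
pH = −log[H+] = −log(1.81 × 10^-5) = 4.74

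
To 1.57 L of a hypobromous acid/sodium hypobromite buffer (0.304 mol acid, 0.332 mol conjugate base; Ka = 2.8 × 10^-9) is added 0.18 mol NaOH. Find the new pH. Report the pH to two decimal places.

OH- converts HOBr to OBr-: HOBr → 0.124 mol, OBr- → 0.512 mol.
pKa = −log(2.8 × 10^-9) = 8.553
Henderson–Hasselbalch with mole ratio 0.512/0.124: pH = 8.553 + (+0.616)

pH = 9.17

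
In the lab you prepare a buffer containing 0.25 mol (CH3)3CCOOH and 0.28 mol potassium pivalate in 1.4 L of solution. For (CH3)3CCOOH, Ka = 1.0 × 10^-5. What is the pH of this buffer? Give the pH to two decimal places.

pH = 5.05

pKa = −log(1.0 × 10^-5) = 5.000
Henderson–Hasselbalch: pH = pKa + log([(CH3)3CCOO-]/[(CH3)3CCOOH]) = 5.000 + log(0.28/0.25)
pH = 5.000 + (+0.049) = 5.05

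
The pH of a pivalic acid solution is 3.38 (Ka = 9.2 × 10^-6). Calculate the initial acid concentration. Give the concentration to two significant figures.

[H+] = 10^(-3.38) = 4.17 × 10^-4 M = x
Ka = x²/(C₀ − x) ⇒ C₀ = x + x²/Ka
C₀ = 4.17 × 10^-4 + (4.17 × 10^-4)²/(9.2 × 10^-6) = 1.93 × 10^-2 M

C₀ = 1.9 × 10^-2 M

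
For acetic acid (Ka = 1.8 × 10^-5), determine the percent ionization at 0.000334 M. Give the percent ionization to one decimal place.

CH3COOH ⇌ CH3COO- + H+; let x = [H+] at equilibrium.
Ka = x²/(C₀ − x); solving the quadratic gives x = 6.91 × 10^-5 M.
Fraction ionized = 6.91 × 10^-5 / 0.000334 = 0.2069 → 20.7%

20.7%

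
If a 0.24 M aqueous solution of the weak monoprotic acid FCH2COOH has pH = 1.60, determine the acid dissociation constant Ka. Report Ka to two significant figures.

Ka = 2.9 × 10^-3

[H+] = 10^(-1.60) = 2.51 × 10^-2 M
At equilibrium [HA] = 0.24 − 2.51 × 10^-2 = 2.15 × 10^-1 M
Ka = [H+][A-]/[HA] = (2.51 × 10^-2)² / 2.15 × 10^-1 = 2.9 × 10^-3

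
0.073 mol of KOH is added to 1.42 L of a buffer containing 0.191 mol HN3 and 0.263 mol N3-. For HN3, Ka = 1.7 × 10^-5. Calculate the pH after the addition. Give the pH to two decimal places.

pH = 5.22

OH- converts HN3 to N3-: HN3 → 0.118 mol, N3- → 0.336 mol.
pKa = −log(1.7 × 10^-5) = 4.770
pH = pKa + log([A⁻]/[HA]) = 4.770 + log(0.336/0.118) = 4.770 +0.454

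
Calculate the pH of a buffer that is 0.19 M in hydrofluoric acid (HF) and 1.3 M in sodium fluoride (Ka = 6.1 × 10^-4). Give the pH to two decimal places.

pKa = −log(6.1 × 10^-4) = 3.215
Using pH = pKa + log([base]/[acid]) with [base]/[acid] = 1.3/0.19:
pH = 3.215 + (+0.835) = 4.05

pH = 4.05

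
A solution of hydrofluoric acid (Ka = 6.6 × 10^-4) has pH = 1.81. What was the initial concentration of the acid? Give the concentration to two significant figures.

[H+] = 10^(-1.81) = 1.55 × 10^-2 M = x
Ka = x²/(C₀ − x) ⇒ C₀ = x + x²/Ka
C₀ = 1.55 × 10^-2 + (1.55 × 10^-2)²/(6.6 × 10^-4) = 3.80 × 10^-1 M

C₀ = 3.8 × 10^-1 M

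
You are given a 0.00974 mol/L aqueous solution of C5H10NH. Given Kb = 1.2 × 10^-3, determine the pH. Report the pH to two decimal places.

C5H10NH + H2O ⇌ C5H10NH2+ + OH-
From the ICE table, Kb = x²/(0.00974 − x) = 1.2 × 10^-3.
Here C₀/Kb ≈ 8.12, so the small-x approximation fails. Use the quadratic:
x = (−Kb + √(Kb² + 4·Kb·C₀))/2 = 2.87 × 10^-3 M
pOH = −log(2.87 × 10^-3) = 2.54; pH = 14.00 − 2.54 = 11.46

pH = 11.46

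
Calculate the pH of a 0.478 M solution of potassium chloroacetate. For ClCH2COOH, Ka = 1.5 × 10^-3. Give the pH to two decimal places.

pH = 8.25

ClCH2COO- is the conjugate base of the weak acid ClCH2COOH.
Kb = Kw/Ka = 1.0×10^-14 / 1.5 × 10^-3 = 6.67 × 10^-12
Kb = x²/(0.478 − x) = 6.67 × 10^-12
Since Kb ≪ C₀, x ≈ √(Kb·C₀) = 1.79 × 10^-6 M.
pOH = −log(1.79 × 10^-6) = 5.75; pH = 14.00 − 5.75 = 8.25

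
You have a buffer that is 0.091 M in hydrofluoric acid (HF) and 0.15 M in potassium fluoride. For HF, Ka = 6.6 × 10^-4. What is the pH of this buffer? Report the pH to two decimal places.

pKa = −log(6.6 × 10^-4) = 3.180
Using pH = pKa + log([base]/[acid]) with [base]/[acid] = 0.15/0.091:
pH = 3.180 + (+0.217) = 3.40

pH = 3.40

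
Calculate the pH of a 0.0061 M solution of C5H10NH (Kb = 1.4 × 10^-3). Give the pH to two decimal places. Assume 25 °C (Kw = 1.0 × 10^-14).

C5H10NH + H2O ⇌ C5H10NH2+ + OH-
From the ICE table, Kb = [OH-]²/(0.0061 − [OH-]) = 1.4 × 10^-3.
Here C₀/Kb ≈ 4.36, so the small-[OH-] approximation fails. Use the quadratic:
[OH-] = (−Kb + √(Kb² + 4·Kb·C₀))/2 = 2.30 × 10^-3 M
pOH = 2.64, so pH = 14.00 − pOH = 11.36

pH = 11.36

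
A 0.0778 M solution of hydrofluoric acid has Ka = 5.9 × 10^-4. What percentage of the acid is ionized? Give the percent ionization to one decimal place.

8.3%

HF ⇌ F- + H+; let x = [H+] at equilibrium.
Ka = x²/(C₀ − x); solving the quadratic gives x = 6.49 × 10^-3 M.
Fraction ionized = 6.49 × 10^-3 / 0.0778 = 0.0834 → 8.3%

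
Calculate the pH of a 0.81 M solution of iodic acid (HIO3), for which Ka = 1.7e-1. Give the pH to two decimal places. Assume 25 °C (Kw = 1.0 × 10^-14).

HIO3 ⇌ IO3- + H+
From the ICE table, Ka = [H+]²/(0.81 − [H+]) = 1.7 × 10^-1.
Here C₀/Ka ≈ 4.76, so the small-[H+] approximation fails. Use the quadratic:
[H+] = [−0.17 + √(0.17² + 0.551)]/2 = 2.96 × 10^-1 M
pH = −log[H+] = −log(2.96 × 10^-1) = 0.53

pH = 0.53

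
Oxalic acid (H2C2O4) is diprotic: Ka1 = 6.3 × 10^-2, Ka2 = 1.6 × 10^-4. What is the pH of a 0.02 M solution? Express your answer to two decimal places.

pH = 1.80

Ka1 ≫ Ka2, so treat the first dissociation as the only significant source of H+.
Ka1 = x²/(0.02 − x) = 6.3 × 10^-2
Solving the quadratic: x = (−Ka1 + √(Ka1² + 4·Ka1·C₀))/2 = 1.60 × 10^-2 M
pH = −log(1.60 × 10^-2) = 1.80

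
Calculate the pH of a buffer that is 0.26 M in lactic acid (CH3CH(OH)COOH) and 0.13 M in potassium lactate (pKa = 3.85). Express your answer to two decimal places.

Henderson–Hasselbalch: pH = pKa + log([CH3CH(OH)COO-]/[CH3CH(OH)COOH]) = 3.85 + log(0.13/0.26)
pH = 3.85 + (-0.301) = 3.55

pH = 3.55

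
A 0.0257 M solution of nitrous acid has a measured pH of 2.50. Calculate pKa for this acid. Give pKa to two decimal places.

pKa = 3.35

[H+] = 10^(-2.50) = 3.16 × 10^-3 M
At equilibrium [HA] = 0.0257 − 3.16 × 10^-3 = 2.25 × 10^-2 M
Ka = [H+][A-]/[HA] = (3.16 × 10^-3)² / 2.25 × 10^-2 = 4.44 × 10^-4
pKa = -log(4.44 × 10^-4) = 3.35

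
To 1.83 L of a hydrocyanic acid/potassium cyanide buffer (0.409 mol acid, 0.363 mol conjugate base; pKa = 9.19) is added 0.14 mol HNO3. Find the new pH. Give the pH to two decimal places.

pH = 8.80

After neutralization: n(HCN) = 0.549 mol, n(CN-) = 0.223 mol.
Henderson–Hasselbalch with mole ratio 0.223/0.549: pH = 9.19 + (-0.391)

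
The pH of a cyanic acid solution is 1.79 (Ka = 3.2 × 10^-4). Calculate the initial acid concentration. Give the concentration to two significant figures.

C₀ = 8.4 × 10^-1 M

[H+] = 10^(-1.79) = 1.62 × 10^-2 M = x
Ka = x²/(C₀ − x) ⇒ C₀ = x + x²/Ka
C₀ = 1.62 × 10^-2 + (1.62 × 10^-2)²/(3.2 × 10^-4) = 8.36 × 10^-1 M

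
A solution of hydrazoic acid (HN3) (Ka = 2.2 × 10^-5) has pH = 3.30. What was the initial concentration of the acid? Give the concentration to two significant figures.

C₀ = 1.2 × 10^-2 M

[H+] = 10^(-3.30) = 5.01 × 10^-4 M = x
Ka = x²/(C₀ − x) ⇒ C₀ = x + x²/Ka
C₀ = 5.01 × 10^-4 + (5.01 × 10^-4)²/(2.2 × 10^-5) = 1.19 × 10^-2 M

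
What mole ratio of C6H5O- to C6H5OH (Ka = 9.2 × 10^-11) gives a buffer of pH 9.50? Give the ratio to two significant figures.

pKa = -log(9.2 × 10^-11) = 10.036
pH = pKa + log(r) ⇒ log(r) = 9.50 − 10.036 = -0.536
r = [C6H5O-]/[C6H5OH] = 10^(-0.536) = 0.291

ratio = 0.29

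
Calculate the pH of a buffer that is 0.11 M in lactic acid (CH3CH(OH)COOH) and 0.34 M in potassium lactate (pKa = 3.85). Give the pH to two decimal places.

pH = pKa + log([A⁻]/[HA]) = 3.85 + log(0.34/0.11)
pH = 3.85 + (+0.490) = 4.34

pH = 4.34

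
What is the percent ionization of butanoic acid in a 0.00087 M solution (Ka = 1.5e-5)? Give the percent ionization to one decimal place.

CH3(CH2)2COOH ⇌ CH3(CH2)2COO- + H+; let x = [H+] at equilibrium.
Solve x² + 1.5e-05x − 1.31e-08 = 0 → x = 1.07 × 10^-4 M
Fraction ionized = 1.07 × 10^-4 / 0.00087 = 0.1230 → 12.3%

12.3%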